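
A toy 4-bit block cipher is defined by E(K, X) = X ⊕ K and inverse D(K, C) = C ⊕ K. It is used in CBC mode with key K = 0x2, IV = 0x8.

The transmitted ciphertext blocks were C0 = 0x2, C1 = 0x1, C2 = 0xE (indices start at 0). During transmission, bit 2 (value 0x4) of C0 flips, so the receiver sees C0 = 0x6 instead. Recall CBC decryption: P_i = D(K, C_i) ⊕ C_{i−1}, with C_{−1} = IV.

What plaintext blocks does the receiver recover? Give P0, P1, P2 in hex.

Only C0 changed, to 0x6. In CBC, a change in C_i garbles P_i and flips the same bit in P_{i+1}. Decrypting the received ciphertext:
P0: D(K, 0x6) = 0x4; 0x4 ⊕ 0x8 = 0xC.
P1: D(K, 0x1) = 0x3; 0x3 ⊕ 0x6 = 0x5.
P2: D(K, 0xE) = 0xC; 0xC ⊕ 0x1 = 0xD.
Blocks that differ from the original plaintext: P0, P1.

P0 = 0xC, P1 = 0x5, P2 = 0xD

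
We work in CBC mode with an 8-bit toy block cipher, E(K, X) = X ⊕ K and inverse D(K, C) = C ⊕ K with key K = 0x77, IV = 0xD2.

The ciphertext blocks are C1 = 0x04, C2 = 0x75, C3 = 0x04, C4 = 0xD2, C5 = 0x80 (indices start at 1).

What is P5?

CBC decryption: P_i = D(K, C_i) ⊕ C_{i−1}, with C_{0} = IV.
P5: D(K, 0x80) = 0xF7; 0xF7 ⊕ 0xD2 = 0x25.

P5 = 0x25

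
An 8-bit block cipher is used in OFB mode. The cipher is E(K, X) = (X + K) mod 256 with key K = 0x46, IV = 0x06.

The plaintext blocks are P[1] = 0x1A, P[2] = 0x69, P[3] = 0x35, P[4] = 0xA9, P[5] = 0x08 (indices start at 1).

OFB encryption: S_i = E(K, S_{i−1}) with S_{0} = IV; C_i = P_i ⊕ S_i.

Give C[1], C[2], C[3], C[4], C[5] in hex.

C[1] = 0x56, C[2] = 0xFB, C[3] = 0xED, C[4] = 0xB7, C[5] = 0x6C

C[1]: S = E(K, 0x06) = 0x4C; 0x1A ⊕ 0x4C = 0x56.
C[2]: S = E(K, 0x4C) = 0x92; 0x69 ⊕ 0x92 = 0xFB.
C[3]: S = E(K, 0x92) = 0xD8; 0x35 ⊕ 0xD8 = 0xED.
C[4]: S = E(K, 0xD8) = 0x1E; 0xA9 ⊕ 0x1E = 0xB7.
C[5]: S = E(K, 0x1E) = 0x64; 0x08 ⊕ 0x64 = 0x6C.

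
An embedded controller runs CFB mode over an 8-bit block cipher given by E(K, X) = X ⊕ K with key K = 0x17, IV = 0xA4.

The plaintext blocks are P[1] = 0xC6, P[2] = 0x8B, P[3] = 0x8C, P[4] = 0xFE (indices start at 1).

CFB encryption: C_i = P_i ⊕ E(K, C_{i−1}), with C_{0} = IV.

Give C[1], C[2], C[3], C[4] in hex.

C[1] = 0x75, C[2] = 0xE9, C[3] = 0x72, C[4] = 0x9B

C[1]: E(K, 0xA4) = 0xB3; 0xC6 ⊕ 0xB3 = 0x75.
C[2]: E(K, 0x75) = 0x62; 0x8B ⊕ 0x62 = 0xE9.
C[3]: E(K, 0xE9) = 0xFE; 0x8C ⊕ 0xFE = 0x72.
C[4]: E(K, 0x72) = 0x65; 0xFE ⊕ 0x65 = 0x9B.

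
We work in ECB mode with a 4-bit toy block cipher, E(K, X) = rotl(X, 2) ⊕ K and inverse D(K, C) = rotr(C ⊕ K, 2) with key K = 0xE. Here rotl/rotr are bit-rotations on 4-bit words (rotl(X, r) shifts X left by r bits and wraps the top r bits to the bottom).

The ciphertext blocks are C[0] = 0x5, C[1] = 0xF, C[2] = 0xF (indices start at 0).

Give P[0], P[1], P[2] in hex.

ECB decryption: P_i = D(K, C_i).
P[0]: D(K, 0x5) = 0xE.
P[1]: D(K, 0xF) = 0x4.
P[2]: D(K, 0xF) = 0x4.

P[0] = 0xE, P[1] = 0x4, P[2] = 0x4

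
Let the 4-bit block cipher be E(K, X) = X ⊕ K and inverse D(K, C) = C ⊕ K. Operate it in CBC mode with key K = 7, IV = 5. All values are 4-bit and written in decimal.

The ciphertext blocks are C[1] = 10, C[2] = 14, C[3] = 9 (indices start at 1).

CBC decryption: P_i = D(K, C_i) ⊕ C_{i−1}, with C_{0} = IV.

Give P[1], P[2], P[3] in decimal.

P[1]: D(K, 10) = 13; 13 ⊕ 5 = 8.
P[2]: D(K, 14) = 9; 9 ⊕ 10 = 3.
P[3]: D(K, 9) = 14; 14 ⊕ 14 = 0.

P[1] = 8, P[2] = 3, P[3] = 0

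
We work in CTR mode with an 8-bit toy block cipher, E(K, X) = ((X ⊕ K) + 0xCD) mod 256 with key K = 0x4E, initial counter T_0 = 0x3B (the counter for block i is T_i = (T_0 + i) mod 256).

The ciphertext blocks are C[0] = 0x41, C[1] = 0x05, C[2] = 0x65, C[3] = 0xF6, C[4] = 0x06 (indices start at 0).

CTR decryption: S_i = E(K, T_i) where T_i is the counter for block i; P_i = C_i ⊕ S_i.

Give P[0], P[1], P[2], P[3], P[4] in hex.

P[0]: T = 0x3B, S = E(K, T) = 0x42; 0x41 ⊕ 0x42 = 0x03.
P[1]: T = 0x3C, S = E(K, T) = 0x3F; 0x05 ⊕ 0x3F = 0x3A.
P[2]: T = 0x3D, S = E(K, T) = 0x40; 0x65 ⊕ 0x40 = 0x25.
P[3]: T = 0x3E, S = E(K, T) = 0x3D; 0xF6 ⊕ 0x3D = 0xCB.
P[4]: T = 0x3F, S = E(K, T) = 0x3E; 0x06 ⊕ 0x3E = 0x38.

P[0] = 0x03, P[1] = 0x3A, P[2] = 0x25, P[3] = 0xCB, P[4] = 0x38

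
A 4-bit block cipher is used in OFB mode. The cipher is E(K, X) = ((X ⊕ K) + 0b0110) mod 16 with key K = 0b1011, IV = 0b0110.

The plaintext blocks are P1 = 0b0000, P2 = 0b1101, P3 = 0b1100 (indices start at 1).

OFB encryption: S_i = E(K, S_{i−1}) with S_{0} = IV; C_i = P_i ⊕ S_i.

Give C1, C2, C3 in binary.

C1 = 0b0011, C2 = 0b0011, C3 = 0b0111

C1: S = E(K, 0b0110) = 0b0011; 0b0000 ⊕ 0b0011 = 0b0011.
C2: S = E(K, 0b0011) = 0b1110; 0b1101 ⊕ 0b1110 = 0b0011.
C3: S = E(K, 0b1110) = 0b1011; 0b1100 ⊕ 0b1011 = 0b0111.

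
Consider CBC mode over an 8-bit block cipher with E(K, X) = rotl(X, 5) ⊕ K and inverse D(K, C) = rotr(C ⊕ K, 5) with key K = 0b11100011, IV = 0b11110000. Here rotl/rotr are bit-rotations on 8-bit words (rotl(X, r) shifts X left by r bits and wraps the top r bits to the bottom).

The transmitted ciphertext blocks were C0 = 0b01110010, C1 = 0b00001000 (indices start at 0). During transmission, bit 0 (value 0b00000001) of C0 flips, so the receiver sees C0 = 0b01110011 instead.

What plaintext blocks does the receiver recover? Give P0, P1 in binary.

P0 = 0b01110100, P1 = 0b00101100

CBC decryption: P_i = D(K, C_i) ⊕ C_{i−1}, with C_{−1} = IV.
Only C0 changed, to 0b01110011. In CBC, a change in C_i garbles P_i and flips the same bit in P_{i+1}. Decrypting the received ciphertext:
P0: D(K, 0b01110011) = 0b10000100; 0b10000100 ⊕ 0b11110000 = 0b01110100.
P1: D(K, 0b00001000) = 0b01011111; 0b01011111 ⊕ 0b01110011 = 0b00101100.
Blocks that differ from the original plaintext: P0, P1.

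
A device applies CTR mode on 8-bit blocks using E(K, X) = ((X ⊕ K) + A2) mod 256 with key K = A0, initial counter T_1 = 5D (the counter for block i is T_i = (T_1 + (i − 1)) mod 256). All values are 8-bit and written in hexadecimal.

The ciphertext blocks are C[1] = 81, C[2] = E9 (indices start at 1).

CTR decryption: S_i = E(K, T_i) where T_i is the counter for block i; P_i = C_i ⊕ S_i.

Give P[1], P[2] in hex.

P[1] = 1E, P[2] = 49

P[1]: T = 5D, S = E(K, T) = 9F; 81 ⊕ 9F = 1E.
P[2]: T = 5E, S = E(K, T) = A0; E9 ⊕ A0 = 49.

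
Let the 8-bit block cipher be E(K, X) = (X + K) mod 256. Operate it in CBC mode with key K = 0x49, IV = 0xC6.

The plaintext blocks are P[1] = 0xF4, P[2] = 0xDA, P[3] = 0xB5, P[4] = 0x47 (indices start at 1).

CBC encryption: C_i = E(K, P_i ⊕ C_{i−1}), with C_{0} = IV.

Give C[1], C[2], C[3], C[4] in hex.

C[1] = 0x7B, C[2] = 0xEA, C[3] = 0xA8, C[4] = 0x38

C[1]: P[1] ⊕ 0xC6 = 0x32; E(K, 0x32) = 0x7B.
C[2]: P[2] ⊕ 0x7B = 0xA1; E(K, 0xA1) = 0xEA.
C[3]: P[3] ⊕ 0xEA = 0x5F; E(K, 0x5F) = 0xA8.
C[4]: P[4] ⊕ 0xA8 = 0xEF; E(K, 0xEF) = 0x38.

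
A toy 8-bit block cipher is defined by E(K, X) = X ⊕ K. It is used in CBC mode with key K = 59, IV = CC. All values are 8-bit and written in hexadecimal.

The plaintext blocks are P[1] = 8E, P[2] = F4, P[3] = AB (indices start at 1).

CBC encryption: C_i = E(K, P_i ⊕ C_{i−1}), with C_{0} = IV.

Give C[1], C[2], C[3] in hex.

C[1] = 1B, C[2] = B6, C[3] = 44

C[1]: P[1] ⊕ CC = 42; E(K, 42) = 1B.
C[2]: P[2] ⊕ 1B = EF; E(K, EF) = B6.
C[3]: P[3] ⊕ B6 = 1D; E(K, 1D) = 44.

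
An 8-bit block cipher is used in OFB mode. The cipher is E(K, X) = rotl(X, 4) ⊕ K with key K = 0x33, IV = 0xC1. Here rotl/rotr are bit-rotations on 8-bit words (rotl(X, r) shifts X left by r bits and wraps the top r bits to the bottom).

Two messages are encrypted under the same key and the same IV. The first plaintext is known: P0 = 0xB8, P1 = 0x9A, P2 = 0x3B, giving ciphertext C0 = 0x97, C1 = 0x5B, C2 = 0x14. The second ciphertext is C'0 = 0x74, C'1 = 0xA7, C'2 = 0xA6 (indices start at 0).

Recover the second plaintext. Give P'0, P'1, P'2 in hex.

In OFB with a reused IV, both messages share the same keystream S_i, so C_i ⊕ C'_i = P_i ⊕ P'_i and thus P'_i = P_i ⊕ C_i ⊕ C'_i.
P'0: 0xB8 ⊕ 0x97 ⊕ 0x74 = 0x5B.
P'1: 0x9A ⊕ 0x5B ⊕ 0xA7 = 0x66.
P'2: 0x3B ⊕ 0x14 ⊕ 0xA6 = 0x89.

P'0 = 0x5B, P'1 = 0x66, P'2 = 0x89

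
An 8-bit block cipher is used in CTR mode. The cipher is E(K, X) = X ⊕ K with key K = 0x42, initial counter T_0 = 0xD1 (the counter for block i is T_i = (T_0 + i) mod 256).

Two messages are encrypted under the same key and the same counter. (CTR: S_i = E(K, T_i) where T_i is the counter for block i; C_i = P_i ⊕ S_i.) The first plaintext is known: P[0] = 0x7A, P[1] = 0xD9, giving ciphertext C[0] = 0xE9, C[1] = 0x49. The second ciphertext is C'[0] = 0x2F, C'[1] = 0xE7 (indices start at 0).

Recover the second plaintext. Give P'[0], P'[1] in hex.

P'[0] = 0xBC, P'[1] = 0x77

In CTR with a reused counter, both messages share the same keystream S_i, so C_i ⊕ C'_i = P_i ⊕ P'_i and thus P'_i = P_i ⊕ C_i ⊕ C'_i.
P'[0]: 0x7A ⊕ 0xE9 ⊕ 0x2F = 0xBC.
P'[1]: 0xD9 ⊕ 0x49 ⊕ 0xE7 = 0x77.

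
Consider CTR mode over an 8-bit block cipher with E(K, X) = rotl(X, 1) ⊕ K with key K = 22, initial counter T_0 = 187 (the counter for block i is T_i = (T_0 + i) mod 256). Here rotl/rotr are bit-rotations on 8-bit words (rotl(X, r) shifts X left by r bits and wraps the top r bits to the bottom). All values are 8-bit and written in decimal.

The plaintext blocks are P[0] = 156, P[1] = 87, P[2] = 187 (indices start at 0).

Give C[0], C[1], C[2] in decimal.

C[0] = 253, C[1] = 56, C[2] = 214

CTR encryption: S_i = E(K, T_i) where T_i is the counter for block i; C_i = P_i ⊕ S_i.
C[0]: T = 187, S = E(K, T) = 97; 156 ⊕ 97 = 253.
C[1]: T = 188, S = E(K, T) = 111; 87 ⊕ 111 = 56.
C[2]: T = 189, S = E(K, T) = 109; 187 ⊕ 109 = 214.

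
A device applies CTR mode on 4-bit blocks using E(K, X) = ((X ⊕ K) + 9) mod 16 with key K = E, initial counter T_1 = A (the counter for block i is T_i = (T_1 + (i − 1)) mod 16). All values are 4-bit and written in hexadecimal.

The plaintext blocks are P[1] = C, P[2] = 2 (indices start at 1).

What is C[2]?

CTR encryption: S_i = E(K, T_i) where T_i is the counter for block i; C_i = P_i ⊕ S_i.
C[1]: T = A, S = E(K, T) = D; C ⊕ D = 1.
C[2]: T = B, S = E(K, T) = E; 2 ⊕ E = C.

C[2] = C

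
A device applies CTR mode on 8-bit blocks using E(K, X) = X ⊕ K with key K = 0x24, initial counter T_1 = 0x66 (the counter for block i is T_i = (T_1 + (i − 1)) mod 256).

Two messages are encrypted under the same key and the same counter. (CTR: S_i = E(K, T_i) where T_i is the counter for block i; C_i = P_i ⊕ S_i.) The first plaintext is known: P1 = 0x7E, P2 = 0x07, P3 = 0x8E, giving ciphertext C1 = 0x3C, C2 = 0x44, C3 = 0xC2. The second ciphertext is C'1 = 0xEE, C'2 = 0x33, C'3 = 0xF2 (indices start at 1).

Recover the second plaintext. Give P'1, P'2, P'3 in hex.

P'1 = 0xAC, P'2 = 0x70, P'3 = 0xBE

In CTR with a reused counter, both messages share the same keystream S_i, so C_i ⊕ C'_i = P_i ⊕ P'_i and thus P'_i = P_i ⊕ C_i ⊕ C'_i.
P'1: 0x7E ⊕ 0x3C ⊕ 0xEE = 0xAC.
P'2: 0x07 ⊕ 0x44 ⊕ 0x33 = 0x70.
P'3: 0x8E ⊕ 0xC2 ⊕ 0xF2 = 0xBE.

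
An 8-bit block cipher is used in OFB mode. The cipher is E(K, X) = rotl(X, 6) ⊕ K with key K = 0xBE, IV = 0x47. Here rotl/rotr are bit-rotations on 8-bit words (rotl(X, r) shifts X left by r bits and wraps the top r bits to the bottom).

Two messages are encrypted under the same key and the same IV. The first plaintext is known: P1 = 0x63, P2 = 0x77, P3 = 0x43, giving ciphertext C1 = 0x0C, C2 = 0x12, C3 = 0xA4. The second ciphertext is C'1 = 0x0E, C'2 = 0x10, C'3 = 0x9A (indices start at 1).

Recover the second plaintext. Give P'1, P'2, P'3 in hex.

In OFB with a reused IV, both messages share the same keystream S_i, so C_i ⊕ C'_i = P_i ⊕ P'_i and thus P'_i = P_i ⊕ C_i ⊕ C'_i.
P'1: 0x63 ⊕ 0x0C ⊕ 0x0E = 0x61.
P'2: 0x77 ⊕ 0x12 ⊕ 0x10 = 0x75.
P'3: 0x43 ⊕ 0xA4 ⊕ 0x9A = 0x7D.

P'1 = 0x61, P'2 = 0x75, P'3 = 0x7D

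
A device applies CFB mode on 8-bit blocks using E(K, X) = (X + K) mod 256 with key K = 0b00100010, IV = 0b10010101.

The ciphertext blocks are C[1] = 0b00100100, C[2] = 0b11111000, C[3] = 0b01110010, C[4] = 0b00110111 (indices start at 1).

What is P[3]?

CFB decryption: P_i = C_i ⊕ E(K, C_{i−1}), with C_{0} = IV.
P[3]: E(K, 0b11111000) = 0b00011010; 0b01110010 ⊕ 0b00011010 = 0b01101000.

P[3] = 0b01101000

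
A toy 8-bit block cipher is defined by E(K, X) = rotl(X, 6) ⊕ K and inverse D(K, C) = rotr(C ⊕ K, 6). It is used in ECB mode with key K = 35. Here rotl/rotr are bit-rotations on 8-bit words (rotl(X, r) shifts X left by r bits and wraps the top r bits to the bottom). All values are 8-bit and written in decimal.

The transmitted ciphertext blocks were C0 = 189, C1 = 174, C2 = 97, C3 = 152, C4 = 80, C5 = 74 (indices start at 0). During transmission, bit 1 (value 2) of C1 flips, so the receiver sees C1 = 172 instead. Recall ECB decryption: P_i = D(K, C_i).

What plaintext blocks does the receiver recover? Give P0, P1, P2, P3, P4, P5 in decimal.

P0 = 122, P1 = 62, P2 = 9, P3 = 238, P4 = 205, P5 = 165

Only C1 changed, to 172. In ECB, a change in C_i affects only P_i. Decrypting the received ciphertext:
P0: D(K, 189) = 122.
P1: D(K, 172) = 62.
P2: D(K, 97) = 9.
P3: D(K, 152) = 238.
P4: D(K, 80) = 205.
P5: D(K, 74) = 165.
Blocks that differ from the original plaintext: P1.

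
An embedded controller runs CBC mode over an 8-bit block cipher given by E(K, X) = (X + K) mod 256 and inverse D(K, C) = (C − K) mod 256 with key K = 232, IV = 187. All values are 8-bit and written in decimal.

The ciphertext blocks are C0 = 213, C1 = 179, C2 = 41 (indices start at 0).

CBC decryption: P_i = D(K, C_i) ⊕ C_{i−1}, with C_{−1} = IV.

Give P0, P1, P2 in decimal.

P0 = 86, P1 = 30, P2 = 242

P0: D(K, 213) = 237; 237 ⊕ 187 = 86.
P1: D(K, 179) = 203; 203 ⊕ 213 = 30.
P2: D(K, 41) = 65; 65 ⊕ 179 = 242.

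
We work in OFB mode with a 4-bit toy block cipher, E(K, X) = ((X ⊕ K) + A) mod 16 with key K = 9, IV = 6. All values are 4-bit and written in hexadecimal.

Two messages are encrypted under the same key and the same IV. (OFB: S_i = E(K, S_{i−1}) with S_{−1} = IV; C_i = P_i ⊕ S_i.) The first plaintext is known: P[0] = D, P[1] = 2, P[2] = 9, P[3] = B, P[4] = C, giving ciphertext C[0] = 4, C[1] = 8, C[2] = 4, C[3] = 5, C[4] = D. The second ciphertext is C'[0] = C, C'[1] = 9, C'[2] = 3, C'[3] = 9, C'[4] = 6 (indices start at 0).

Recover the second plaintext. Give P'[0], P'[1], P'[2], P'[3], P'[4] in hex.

In OFB with a reused IV, both messages share the same keystream S_i, so C_i ⊕ C'_i = P_i ⊕ P'_i and thus P'_i = P_i ⊕ C_i ⊕ C'_i.
P'[0]: D ⊕ 4 ⊕ C = 5.
P'[1]: 2 ⊕ 8 ⊕ 9 = 3.
P'[2]: 9 ⊕ 4 ⊕ 3 = E.
P'[3]: B ⊕ 5 ⊕ 9 = 7.
P'[4]: C ⊕ D ⊕ 6 = 7.

P'[0] = 5, P'[1] = 3, P'[2] = E, P'[3] = 7, P'[4] = 7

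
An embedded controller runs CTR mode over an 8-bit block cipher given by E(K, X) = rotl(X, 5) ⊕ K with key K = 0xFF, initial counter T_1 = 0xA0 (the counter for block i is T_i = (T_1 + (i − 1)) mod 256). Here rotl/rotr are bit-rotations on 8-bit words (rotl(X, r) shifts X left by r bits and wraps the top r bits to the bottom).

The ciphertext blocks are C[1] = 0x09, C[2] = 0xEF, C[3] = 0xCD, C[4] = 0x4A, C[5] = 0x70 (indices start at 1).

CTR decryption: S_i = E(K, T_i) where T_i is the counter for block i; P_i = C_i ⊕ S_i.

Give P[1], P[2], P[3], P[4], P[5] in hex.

P[1]: T = 0xA0, S = E(K, T) = 0xEB; 0x09 ⊕ 0xEB = 0xE2.
P[2]: T = 0xA1, S = E(K, T) = 0xCB; 0xEF ⊕ 0xCB = 0x24.
P[3]: T = 0xA2, S = E(K, T) = 0xAB; 0xCD ⊕ 0xAB = 0x66.
P[4]: T = 0xA3, S = E(K, T) = 0x8B; 0x4A ⊕ 0x8B = 0xC1.
P[5]: T = 0xA4, S = E(K, T) = 0x6B; 0x70 ⊕ 0x6B = 0x1B.

P[1] = 0xE2, P[2] = 0x24, P[3] = 0x66, P[4] = 0xC1, P[5] = 0x1B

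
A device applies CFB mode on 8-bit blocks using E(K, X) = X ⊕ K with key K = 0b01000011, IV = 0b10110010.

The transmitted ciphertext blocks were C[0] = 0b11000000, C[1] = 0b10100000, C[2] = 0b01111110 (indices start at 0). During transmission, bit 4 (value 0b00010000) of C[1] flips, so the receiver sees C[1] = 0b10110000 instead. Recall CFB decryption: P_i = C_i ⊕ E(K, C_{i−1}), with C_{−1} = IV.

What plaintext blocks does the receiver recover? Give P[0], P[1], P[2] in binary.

P[0] = 0b00110001, P[1] = 0b00110011, P[2] = 0b10001101

Only C[1] changed, to 0b10110000. In CFB, a change in C_i flips the same bit in P_i and garbles P_{i+1}. Decrypting the received ciphertext:
P[0]: E(K, 0b10110010) = 0b11110001; 0b11000000 ⊕ 0b11110001 = 0b00110001.
P[1]: E(K, 0b11000000) = 0b10000011; 0b10110000 ⊕ 0b10000011 = 0b00110011.
P[2]: E(K, 0b10110000) = 0b11110011; 0b01111110 ⊕ 0b11110011 = 0b10001101.
Blocks that differ from the original plaintext: P[1], P[2].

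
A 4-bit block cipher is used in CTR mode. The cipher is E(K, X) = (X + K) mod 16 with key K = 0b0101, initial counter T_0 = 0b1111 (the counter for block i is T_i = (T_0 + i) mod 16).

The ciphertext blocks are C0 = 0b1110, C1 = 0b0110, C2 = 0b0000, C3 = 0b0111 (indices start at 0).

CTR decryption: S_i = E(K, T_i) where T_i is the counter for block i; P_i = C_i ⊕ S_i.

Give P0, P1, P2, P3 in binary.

P0: T = 0b1111, S = E(K, T) = 0b0100; 0b1110 ⊕ 0b0100 = 0b1010.
P1: T = 0b0000, S = E(K, T) = 0b0101; 0b0110 ⊕ 0b0101 = 0b0011.
P2: T = 0b0001, S = E(K, T) = 0b0110; 0b0000 ⊕ 0b0110 = 0b0110.
P3: T = 0b0010, S = E(K, T) = 0b0111; 0b0111 ⊕ 0b0111 = 0b0000.

P0 = 0b1010, P1 = 0b0011, P2 = 0b0110, P3 = 0b0000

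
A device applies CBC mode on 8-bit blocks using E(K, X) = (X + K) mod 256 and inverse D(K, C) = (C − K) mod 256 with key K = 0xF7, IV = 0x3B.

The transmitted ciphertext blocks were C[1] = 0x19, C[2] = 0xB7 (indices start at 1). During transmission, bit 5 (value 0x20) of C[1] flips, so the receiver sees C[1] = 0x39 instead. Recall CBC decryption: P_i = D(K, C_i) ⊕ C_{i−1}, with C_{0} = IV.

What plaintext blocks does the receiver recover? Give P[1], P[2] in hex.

P[1] = 0x79, P[2] = 0xF9

Only C[1] changed, to 0x39. In CBC, a change in C_i garbles P_i and flips the same bit in P_{i+1}. Decrypting the received ciphertext:
P[1]: D(K, 0x39) = 0x42; 0x42 ⊕ 0x3B = 0x79.
P[2]: D(K, 0xB7) = 0xC0; 0xC0 ⊕ 0x39 = 0xF9.
Blocks that differ from the original plaintext: P[1], P[2].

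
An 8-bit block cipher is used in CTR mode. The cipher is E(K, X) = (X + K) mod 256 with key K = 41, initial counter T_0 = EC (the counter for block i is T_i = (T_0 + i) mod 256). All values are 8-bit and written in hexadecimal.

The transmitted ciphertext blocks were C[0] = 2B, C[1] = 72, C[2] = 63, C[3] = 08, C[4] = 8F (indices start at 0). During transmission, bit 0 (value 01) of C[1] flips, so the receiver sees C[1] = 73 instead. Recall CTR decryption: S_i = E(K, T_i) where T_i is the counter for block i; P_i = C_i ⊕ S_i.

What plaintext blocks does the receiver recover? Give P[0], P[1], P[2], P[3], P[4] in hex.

Only C[1] changed, to 73. In CTR, a change in C_i flips the same bit in P_i only; the keystream is unaffected. Decrypting the received ciphertext:
P[0]: T = EC, S = E(K, T) = 2D; 2B ⊕ 2D = 06.
P[1]: T = ED, S = E(K, T) = 2E; 73 ⊕ 2E = 5D.
P[2]: T = EE, S = E(K, T) = 2F; 63 ⊕ 2F = 4C.
P[3]: T = EF, S = E(K, T) = 30; 08 ⊕ 30 = 38.
P[4]: T = F0, S = E(K, T) = 31; 8F ⊕ 31 = BE.
Blocks that differ from the original plaintext: P[1].

P[0] = 06, P[1] = 5D, P[2] = 4C, P[3] = 38, P[4] = BE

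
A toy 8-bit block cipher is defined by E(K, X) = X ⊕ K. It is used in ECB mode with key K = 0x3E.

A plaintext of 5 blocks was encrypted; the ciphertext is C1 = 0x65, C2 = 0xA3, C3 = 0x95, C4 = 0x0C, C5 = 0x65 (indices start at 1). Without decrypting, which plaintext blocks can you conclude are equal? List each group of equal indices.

P1 = P5

ECB encrypts each block independently with the same key, so equal ciphertext blocks imply equal plaintext blocks.
C1 = C5 = 0x65, so P1 = P5.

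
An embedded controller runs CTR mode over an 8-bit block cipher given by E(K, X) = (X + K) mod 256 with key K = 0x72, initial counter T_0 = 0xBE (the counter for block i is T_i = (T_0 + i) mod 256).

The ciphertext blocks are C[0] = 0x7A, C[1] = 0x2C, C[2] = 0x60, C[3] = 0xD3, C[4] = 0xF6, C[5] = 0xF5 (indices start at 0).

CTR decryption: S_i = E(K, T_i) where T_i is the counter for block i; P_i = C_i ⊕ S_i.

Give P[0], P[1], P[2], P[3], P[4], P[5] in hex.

P[0] = 0x4A, P[1] = 0x1D, P[2] = 0x52, P[3] = 0xE0, P[4] = 0xC2, P[5] = 0xC0

P[0]: T = 0xBE, S = E(K, T) = 0x30; 0x7A ⊕ 0x30 = 0x4A.
P[1]: T = 0xBF, S = E(K, T) = 0x31; 0x2C ⊕ 0x31 = 0x1D.
P[2]: T = 0xC0, S = E(K, T) = 0x32; 0x60 ⊕ 0x32 = 0x52.
P[3]: T = 0xC1, S = E(K, T) = 0x33; 0xD3 ⊕ 0x33 = 0xE0.
P[4]: T = 0xC2, S = E(K, T) = 0x34; 0xF6 ⊕ 0x34 = 0xC2.
P[5]: T = 0xC3, S = E(K, T) = 0x35; 0xF5 ⊕ 0x35 = 0xC0.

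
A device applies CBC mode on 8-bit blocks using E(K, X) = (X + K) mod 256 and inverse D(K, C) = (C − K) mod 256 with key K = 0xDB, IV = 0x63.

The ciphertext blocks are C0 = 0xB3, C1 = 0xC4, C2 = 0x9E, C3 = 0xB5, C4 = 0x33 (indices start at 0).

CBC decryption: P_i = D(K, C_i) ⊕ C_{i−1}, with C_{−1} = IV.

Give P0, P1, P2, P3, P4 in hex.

P0: D(K, 0xB3) = 0xD8; 0xD8 ⊕ 0x63 = 0xBB.
P1: D(K, 0xC4) = 0xE9; 0xE9 ⊕ 0xB3 = 0x5A.
P2: D(K, 0x9E) = 0xC3; 0xC3 ⊕ 0xC4 = 0x07.
P3: D(K, 0xB5) = 0xDA; 0xDA ⊕ 0x9E = 0x44.
P4: D(K, 0x33) = 0x58; 0x58 ⊕ 0xB5 = 0xED.

P0 = 0xBB, P1 = 0x5A, P2 = 0x07, P3 = 0x44, P4 = 0xED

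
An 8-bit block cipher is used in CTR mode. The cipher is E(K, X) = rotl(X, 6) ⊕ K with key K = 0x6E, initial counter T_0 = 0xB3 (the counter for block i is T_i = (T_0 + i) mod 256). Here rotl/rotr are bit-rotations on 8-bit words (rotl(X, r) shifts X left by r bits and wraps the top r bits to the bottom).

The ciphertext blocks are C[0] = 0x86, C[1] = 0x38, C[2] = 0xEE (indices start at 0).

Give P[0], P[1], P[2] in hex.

P[0] = 0x04, P[1] = 0x7B, P[2] = 0xED

CTR decryption: S_i = E(K, T_i) where T_i is the counter for block i; P_i = C_i ⊕ S_i.
P[0]: T = 0xB3, S = E(K, T) = 0x82; 0x86 ⊕ 0x82 = 0x04.
P[1]: T = 0xB4, S = E(K, T) = 0x43; 0x38 ⊕ 0x43 = 0x7B.
P[2]: T = 0xB5, S = E(K, T) = 0x03; 0xEE ⊕ 0x03 = 0xED.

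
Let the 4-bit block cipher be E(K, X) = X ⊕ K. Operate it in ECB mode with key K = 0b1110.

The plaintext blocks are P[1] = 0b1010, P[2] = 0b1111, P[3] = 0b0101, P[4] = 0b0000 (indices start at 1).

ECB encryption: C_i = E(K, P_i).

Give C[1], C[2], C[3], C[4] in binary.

C[1] = 0b0100, C[2] = 0b0001, C[3] = 0b1011, C[4] = 0b1110

C[1]: E(K, 0b1010) = 0b0100.
C[2]: E(K, 0b1111) = 0b0001.
C[3]: E(K, 0b0101) = 0b1011.
C[4]: E(K, 0b0000) = 0b1110.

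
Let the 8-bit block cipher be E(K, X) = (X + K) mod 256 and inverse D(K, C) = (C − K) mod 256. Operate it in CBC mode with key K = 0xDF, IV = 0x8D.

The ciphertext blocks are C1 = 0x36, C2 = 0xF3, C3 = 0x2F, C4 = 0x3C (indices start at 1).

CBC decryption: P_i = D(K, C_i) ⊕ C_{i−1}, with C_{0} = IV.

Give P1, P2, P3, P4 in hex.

P1: D(K, 0x36) = 0x57; 0x57 ⊕ 0x8D = 0xDA.
P2: D(K, 0xF3) = 0x14; 0x14 ⊕ 0x36 = 0x22.
P3: D(K, 0x2F) = 0x50; 0x50 ⊕ 0xF3 = 0xA3.
P4: D(K, 0x3C) = 0x5D; 0x5D ⊕ 0x2F = 0x72.

P1 = 0xDA, P2 = 0x22, P3 = 0xA3, P4 = 0x72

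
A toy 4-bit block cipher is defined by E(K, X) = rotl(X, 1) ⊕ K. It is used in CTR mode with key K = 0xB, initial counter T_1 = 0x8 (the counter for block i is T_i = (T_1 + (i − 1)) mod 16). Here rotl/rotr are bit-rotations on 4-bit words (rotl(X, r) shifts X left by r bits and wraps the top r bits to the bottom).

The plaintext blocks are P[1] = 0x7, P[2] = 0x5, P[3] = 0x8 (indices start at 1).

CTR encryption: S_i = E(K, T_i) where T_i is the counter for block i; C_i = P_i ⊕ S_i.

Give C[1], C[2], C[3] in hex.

C[1] = 0xD, C[2] = 0xD, C[3] = 0x6

C[1]: T = 0x8, S = E(K, T) = 0xA; 0x7 ⊕ 0xA = 0xD.
C[2]: T = 0x9, S = E(K, T) = 0x8; 0x5 ⊕ 0x8 = 0xD.
C[3]: T = 0xA, S = E(K, T) = 0xE; 0x8 ⊕ 0xE = 0x6.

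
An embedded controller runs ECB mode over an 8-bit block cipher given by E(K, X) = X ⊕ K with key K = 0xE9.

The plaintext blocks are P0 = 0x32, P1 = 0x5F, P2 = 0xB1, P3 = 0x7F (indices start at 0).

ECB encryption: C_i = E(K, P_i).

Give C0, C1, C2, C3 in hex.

C0 = 0xDB, C1 = 0xB6, C2 = 0x58, C3 = 0x96

C0: E(K, 0x32) = 0xDB.
C1: E(K, 0x5F) = 0xB6.
C2: E(K, 0xB1) = 0x58.
C3: E(K, 0x7F) = 0x96.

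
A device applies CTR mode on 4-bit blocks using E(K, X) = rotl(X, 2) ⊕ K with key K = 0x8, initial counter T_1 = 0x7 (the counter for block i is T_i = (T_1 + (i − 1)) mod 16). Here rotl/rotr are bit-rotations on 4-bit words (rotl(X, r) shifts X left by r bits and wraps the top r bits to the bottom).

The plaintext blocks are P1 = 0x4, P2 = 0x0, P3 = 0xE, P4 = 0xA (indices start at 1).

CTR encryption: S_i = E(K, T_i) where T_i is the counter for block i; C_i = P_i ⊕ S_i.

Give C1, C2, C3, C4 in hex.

C1: T = 0x7, S = E(K, T) = 0x5; 0x4 ⊕ 0x5 = 0x1.
C2: T = 0x8, S = E(K, T) = 0xA; 0x0 ⊕ 0xA = 0xA.
C3: T = 0x9, S = E(K, T) = 0xE; 0xE ⊕ 0xE = 0x0.
C4: T = 0xA, S = E(K, T) = 0x2; 0xA ⊕ 0x2 = 0x8.

C1 = 0x1, C2 = 0xA, C3 = 0x0, C4 = 0x8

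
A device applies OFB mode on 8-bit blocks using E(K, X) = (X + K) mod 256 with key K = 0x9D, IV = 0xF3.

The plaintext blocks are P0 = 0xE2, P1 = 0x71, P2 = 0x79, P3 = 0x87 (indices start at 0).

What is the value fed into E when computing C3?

OFB encryption: S_i = E(K, S_{i−1}) with S_{−1} = IV; C_i = P_i ⊕ S_i.
C0: S = E(K, 0xF3) = 0x90; 0xE2 ⊕ 0x90 = 0x72.
C1: S = E(K, 0x90) = 0x2D; 0x71 ⊕ 0x2D = 0x5C.
C2: S = E(K, 0x2D) = 0xCA; 0x79 ⊕ 0xCA = 0xB3.
C3: S = E(K, 0xCA) = 0x67; 0x87 ⊕ 0x67 = 0xE0.
So the input to E for block 3 is 0xCA.

0xCA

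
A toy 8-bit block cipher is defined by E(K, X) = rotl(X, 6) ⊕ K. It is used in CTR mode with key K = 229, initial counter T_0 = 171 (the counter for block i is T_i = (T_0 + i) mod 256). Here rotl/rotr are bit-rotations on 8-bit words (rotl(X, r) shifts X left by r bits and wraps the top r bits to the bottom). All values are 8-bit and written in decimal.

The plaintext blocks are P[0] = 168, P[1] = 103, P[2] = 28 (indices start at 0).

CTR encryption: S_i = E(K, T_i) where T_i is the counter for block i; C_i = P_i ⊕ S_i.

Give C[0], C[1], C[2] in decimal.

C[0] = 167, C[1] = 169, C[2] = 146

C[0]: T = 171, S = E(K, T) = 15; 168 ⊕ 15 = 167.
C[1]: T = 172, S = E(K, T) = 206; 103 ⊕ 206 = 169.
C[2]: T = 173, S = E(K, T) = 142; 28 ⊕ 142 = 146.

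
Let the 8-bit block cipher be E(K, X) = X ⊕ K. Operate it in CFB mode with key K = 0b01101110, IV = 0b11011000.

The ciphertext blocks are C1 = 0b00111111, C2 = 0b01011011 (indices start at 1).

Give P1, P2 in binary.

P1 = 0b10001001, P2 = 0b00001010

CFB decryption: P_i = C_i ⊕ E(K, C_{i−1}), with C_{0} = IV.
P1: E(K, 0b11011000) = 0b10110110; 0b00111111 ⊕ 0b10110110 = 0b10001001.
P2: E(K, 0b00111111) = 0b01010001; 0b01011011 ⊕ 0b01010001 = 0b00001010.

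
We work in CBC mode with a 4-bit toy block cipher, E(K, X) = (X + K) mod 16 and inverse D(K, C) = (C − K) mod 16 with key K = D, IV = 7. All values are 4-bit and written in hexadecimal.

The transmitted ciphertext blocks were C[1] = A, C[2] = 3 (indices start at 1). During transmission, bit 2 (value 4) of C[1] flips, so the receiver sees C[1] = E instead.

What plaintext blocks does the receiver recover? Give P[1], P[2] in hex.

P[1] = 6, P[2] = 8

CBC decryption: P_i = D(K, C_i) ⊕ C_{i−1}, with C_{0} = IV.
Only C[1] changed, to E. In CBC, a change in C_i garbles P_i and flips the same bit in P_{i+1}. Decrypting the received ciphertext:
P[1]: D(K, E) = 1; 1 ⊕ 7 = 6.
P[2]: D(K, 3) = 6; 6 ⊕ E = 8.
Blocks that differ from the original plaintext: P[1], P[2].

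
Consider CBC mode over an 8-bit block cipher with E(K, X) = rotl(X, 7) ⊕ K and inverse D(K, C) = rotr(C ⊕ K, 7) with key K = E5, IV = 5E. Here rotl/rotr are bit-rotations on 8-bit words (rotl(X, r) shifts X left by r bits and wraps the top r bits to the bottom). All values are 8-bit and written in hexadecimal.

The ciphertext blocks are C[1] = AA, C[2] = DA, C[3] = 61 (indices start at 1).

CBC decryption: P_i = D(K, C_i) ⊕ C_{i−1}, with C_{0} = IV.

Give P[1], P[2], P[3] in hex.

P[1]: D(K, AA) = 9E; 9E ⊕ 5E = C0.
P[2]: D(K, DA) = 7E; 7E ⊕ AA = D4.
P[3]: D(K, 61) = 09; 09 ⊕ DA = D3.

P[1] = C0, P[2] = D4, P[3] = D3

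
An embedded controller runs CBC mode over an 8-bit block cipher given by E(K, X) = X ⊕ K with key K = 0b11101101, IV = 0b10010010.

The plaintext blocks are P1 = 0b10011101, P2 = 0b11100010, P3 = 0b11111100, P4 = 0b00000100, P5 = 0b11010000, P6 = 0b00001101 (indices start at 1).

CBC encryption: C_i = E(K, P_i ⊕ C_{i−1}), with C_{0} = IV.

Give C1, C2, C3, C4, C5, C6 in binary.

C1: P1 ⊕ 0b10010010 = 0b00001111; E(K, 0b00001111) = 0b11100010.
C2: P2 ⊕ 0b11100010 = 0b00000000; E(K, 0b00000000) = 0b11101101.
C3: P3 ⊕ 0b11101101 = 0b00010001; E(K, 0b00010001) = 0b11111100.
C4: P4 ⊕ 0b11111100 = 0b11111000; E(K, 0b11111000) = 0b00010101.
C5: P5 ⊕ 0b00010101 = 0b11000101; E(K, 0b11000101) = 0b00101000.
C6: P6 ⊕ 0b00101000 = 0b00100101; E(K, 0b00100101) = 0b11001000.

C1 = 0b11100010, C2 = 0b11101101, C3 = 0b11111100, C4 = 0b00010101, C5 = 0b00101000, C6 = 0b11001000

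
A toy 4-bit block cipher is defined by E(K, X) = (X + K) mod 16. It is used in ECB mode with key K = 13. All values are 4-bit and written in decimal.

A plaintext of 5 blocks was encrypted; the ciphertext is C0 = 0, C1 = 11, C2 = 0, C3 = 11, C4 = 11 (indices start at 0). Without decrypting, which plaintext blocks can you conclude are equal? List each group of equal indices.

P0 = P2; P1 = P3 = P4

ECB encrypts each block independently with the same key, so equal ciphertext blocks imply equal plaintext blocks.
C0 = C2 = 0, so P0 = P2.
C1 = C3 = C4 = 11, so P1 = P3 = P4.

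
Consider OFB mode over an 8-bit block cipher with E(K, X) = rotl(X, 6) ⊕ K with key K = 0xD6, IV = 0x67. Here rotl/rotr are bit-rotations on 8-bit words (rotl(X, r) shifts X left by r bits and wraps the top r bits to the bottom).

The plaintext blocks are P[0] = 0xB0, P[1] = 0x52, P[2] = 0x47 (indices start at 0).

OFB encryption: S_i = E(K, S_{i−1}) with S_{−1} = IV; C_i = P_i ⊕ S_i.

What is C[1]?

C[1] = 0x47

C[0]: S = E(K, 0x67) = 0x0F; 0xB0 ⊕ 0x0F = 0xBF.
C[1]: S = E(K, 0x0F) = 0x15; 0x52 ⊕ 0x15 = 0x47.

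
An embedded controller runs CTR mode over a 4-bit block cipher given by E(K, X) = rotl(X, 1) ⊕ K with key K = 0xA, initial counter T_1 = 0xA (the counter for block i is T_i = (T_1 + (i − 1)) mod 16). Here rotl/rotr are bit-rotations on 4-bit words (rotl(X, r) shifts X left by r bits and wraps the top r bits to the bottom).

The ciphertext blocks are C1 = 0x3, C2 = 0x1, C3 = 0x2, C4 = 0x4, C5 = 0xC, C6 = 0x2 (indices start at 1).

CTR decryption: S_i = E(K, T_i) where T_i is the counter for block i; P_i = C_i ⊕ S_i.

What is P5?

P5 = 0xB

P5: T = 0xE, S = E(K, T) = 0x7; 0xC ⊕ 0x7 = 0xB.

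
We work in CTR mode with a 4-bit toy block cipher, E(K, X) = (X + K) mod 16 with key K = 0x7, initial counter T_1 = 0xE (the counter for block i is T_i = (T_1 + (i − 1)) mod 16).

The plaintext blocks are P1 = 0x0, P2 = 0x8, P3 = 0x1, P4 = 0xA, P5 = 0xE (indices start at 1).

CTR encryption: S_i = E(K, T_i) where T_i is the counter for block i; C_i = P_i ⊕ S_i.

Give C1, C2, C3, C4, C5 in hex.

C1: T = 0xE, S = E(K, T) = 0x5; 0x0 ⊕ 0x5 = 0x5.
C2: T = 0xF, S = E(K, T) = 0x6; 0x8 ⊕ 0x6 = 0xE.
C3: T = 0x0, S = E(K, T) = 0x7; 0x1 ⊕ 0x7 = 0x6.
C4: T = 0x1, S = E(K, T) = 0x8; 0xA ⊕ 0x8 = 0x2.
C5: T = 0x2, S = E(K, T) = 0x9; 0xE ⊕ 0x9 = 0x7.

C1 = 0x5, C2 = 0xE, C3 = 0x6, C4 = 0x2, C5 = 0x7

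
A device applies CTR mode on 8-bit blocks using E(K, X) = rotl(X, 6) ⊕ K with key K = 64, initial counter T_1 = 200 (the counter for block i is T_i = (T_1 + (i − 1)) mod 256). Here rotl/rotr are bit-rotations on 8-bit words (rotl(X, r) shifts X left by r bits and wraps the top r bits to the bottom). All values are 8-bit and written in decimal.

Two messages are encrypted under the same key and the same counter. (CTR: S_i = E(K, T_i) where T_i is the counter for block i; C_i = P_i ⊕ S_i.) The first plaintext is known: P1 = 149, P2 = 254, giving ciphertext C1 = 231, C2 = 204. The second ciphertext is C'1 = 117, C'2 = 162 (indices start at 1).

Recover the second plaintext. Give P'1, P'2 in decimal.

P'1 = 7, P'2 = 144

In CTR with a reused counter, both messages share the same keystream S_i, so C_i ⊕ C'_i = P_i ⊕ P'_i and thus P'_i = P_i ⊕ C_i ⊕ C'_i.
P'1: 149 ⊕ 231 ⊕ 117 = 7.
P'2: 254 ⊕ 204 ⊕ 162 = 144.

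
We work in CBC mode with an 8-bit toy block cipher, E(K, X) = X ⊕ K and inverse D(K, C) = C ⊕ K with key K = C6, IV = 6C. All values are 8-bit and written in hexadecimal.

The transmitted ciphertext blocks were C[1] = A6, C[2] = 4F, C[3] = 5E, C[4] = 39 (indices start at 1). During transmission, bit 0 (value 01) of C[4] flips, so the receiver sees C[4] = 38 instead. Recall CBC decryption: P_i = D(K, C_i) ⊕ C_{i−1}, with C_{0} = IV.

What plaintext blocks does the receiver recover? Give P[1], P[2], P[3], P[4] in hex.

P[1] = 0C, P[2] = 2F, P[3] = D7, P[4] = A0

Only C[4] changed, to 38. In CBC, a change in C_i garbles P_i and flips the same bit in P_{i+1}. Decrypting the received ciphertext:
P[1]: D(K, A6) = 60; 60 ⊕ 6C = 0C.
P[2]: D(K, 4F) = 89; 89 ⊕ A6 = 2F.
P[3]: D(K, 5E) = 98; 98 ⊕ 4F = D7.
P[4]: D(K, 38) = FE; FE ⊕ 5E = A0.
Blocks that differ from the original plaintext: P[4].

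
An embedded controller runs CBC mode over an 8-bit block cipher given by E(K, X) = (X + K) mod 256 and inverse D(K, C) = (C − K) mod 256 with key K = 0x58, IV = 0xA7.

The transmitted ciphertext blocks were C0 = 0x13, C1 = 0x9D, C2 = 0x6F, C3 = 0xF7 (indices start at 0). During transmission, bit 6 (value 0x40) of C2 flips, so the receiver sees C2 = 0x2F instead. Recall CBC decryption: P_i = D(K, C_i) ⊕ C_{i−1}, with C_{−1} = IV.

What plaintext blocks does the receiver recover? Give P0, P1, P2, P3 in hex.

Only C2 changed, to 0x2F. In CBC, a change in C_i garbles P_i and flips the same bit in P_{i+1}. Decrypting the received ciphertext:
P0: D(K, 0x13) = 0xBB; 0xBB ⊕ 0xA7 = 0x1C.
P1: D(K, 0x9D) = 0x45; 0x45 ⊕ 0x13 = 0x56.
P2: D(K, 0x2F) = 0xD7; 0xD7 ⊕ 0x9D = 0x4A.
P3: D(K, 0xF7) = 0x9F; 0x9F ⊕ 0x2F = 0xB0.
Blocks that differ from the original plaintext: P2, P3.

P0 = 0x1C, P1 = 0x56, P2 = 0x4A, P3 = 0xB0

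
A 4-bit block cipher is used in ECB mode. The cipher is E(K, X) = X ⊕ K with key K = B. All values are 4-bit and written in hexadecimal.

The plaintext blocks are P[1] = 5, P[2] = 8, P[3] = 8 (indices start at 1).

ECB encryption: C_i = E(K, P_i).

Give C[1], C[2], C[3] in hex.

C[1] = E, C[2] = 3, C[3] = 3

C[1]: E(K, 5) = E.
C[2]: E(K, 8) = 3.
C[3]: E(K, 8) = 3.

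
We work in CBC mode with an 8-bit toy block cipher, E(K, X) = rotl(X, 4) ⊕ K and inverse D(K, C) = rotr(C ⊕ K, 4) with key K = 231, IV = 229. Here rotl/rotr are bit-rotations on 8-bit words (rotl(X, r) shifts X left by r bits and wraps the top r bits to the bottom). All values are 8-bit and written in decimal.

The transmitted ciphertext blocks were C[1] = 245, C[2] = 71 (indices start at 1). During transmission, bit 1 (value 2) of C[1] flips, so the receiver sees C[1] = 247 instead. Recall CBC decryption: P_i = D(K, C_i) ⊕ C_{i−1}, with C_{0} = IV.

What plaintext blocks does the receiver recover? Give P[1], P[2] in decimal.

P[1] = 228, P[2] = 253

Only C[1] changed, to 247. In CBC, a change in C_i garbles P_i and flips the same bit in P_{i+1}. Decrypting the received ciphertext:
P[1]: D(K, 247) = 1; 1 ⊕ 229 = 228.
P[2]: D(K, 71) = 10; 10 ⊕ 247 = 253.
Blocks that differ from the original plaintext: P[1], P[2].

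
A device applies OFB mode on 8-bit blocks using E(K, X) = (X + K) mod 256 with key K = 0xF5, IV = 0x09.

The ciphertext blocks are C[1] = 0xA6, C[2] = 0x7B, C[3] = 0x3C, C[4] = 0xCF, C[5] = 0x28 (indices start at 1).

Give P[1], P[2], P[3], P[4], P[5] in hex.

P[1] = 0x58, P[2] = 0x88, P[3] = 0xD4, P[4] = 0x12, P[5] = 0xFA

OFB decryption: S_i = E(K, S_{i−1}) with S_{0} = IV; P_i = C_i ⊕ S_i.
P[1]: S = E(K, 0x09) = 0xFE; 0xA6 ⊕ 0xFE = 0x58.
P[2]: S = E(K, 0xFE) = 0xF3; 0x7B ⊕ 0xF3 = 0x88.
P[3]: S = E(K, 0xF3) = 0xE8; 0x3C ⊕ 0xE8 = 0xD4.
P[4]: S = E(K, 0xE8) = 0xDD; 0xCF ⊕ 0xDD = 0x12.
P[5]: S = E(K, 0xDD) = 0xD2; 0x28 ⊕ 0xD2 = 0xFA.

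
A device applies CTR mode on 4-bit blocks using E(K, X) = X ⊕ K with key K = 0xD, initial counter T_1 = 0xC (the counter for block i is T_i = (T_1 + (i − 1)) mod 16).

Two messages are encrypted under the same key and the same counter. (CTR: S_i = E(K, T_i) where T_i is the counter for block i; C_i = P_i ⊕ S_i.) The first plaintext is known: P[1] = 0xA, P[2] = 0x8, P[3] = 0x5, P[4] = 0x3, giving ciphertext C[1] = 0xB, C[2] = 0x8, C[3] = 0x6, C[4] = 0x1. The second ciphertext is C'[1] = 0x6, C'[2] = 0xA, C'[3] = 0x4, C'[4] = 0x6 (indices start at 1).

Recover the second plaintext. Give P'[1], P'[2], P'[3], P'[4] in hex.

In CTR with a reused counter, both messages share the same keystream S_i, so C_i ⊕ C'_i = P_i ⊕ P'_i and thus P'_i = P_i ⊕ C_i ⊕ C'_i.
P'[1]: 0xA ⊕ 0xB ⊕ 0x6 = 0x7.
P'[2]: 0x8 ⊕ 0x8 ⊕ 0xA = 0xA.
P'[3]: 0x5 ⊕ 0x6 ⊕ 0x4 = 0x7.
P'[4]: 0x3 ⊕ 0x1 ⊕ 0x6 = 0x4.

P'[1] = 0x7, P'[2] = 0xA, P'[3] = 0x7, P'[4] = 0x4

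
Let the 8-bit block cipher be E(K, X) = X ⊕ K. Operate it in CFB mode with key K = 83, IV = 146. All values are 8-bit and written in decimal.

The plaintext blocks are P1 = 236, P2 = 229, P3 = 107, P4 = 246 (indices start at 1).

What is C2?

CFB encryption: C_i = P_i ⊕ E(K, C_{i−1}), with C_{0} = IV.
C1: E(K, 146) = 193; 236 ⊕ 193 = 45.
C2: E(K, 45) = 126; 229 ⊕ 126 = 155.

C2 = 155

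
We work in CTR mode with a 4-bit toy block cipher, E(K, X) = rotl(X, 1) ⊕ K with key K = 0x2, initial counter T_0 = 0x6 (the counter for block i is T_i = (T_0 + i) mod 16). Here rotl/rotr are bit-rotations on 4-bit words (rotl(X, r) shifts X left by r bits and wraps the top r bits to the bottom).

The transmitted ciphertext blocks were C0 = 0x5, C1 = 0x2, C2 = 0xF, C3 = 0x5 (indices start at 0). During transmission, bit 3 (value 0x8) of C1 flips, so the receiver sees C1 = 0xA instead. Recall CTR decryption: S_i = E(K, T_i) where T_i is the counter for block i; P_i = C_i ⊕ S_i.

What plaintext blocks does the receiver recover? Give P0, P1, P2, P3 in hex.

P0 = 0xB, P1 = 0x6, P2 = 0xC, P3 = 0x4

Only C1 changed, to 0xA. In CTR, a change in C_i flips the same bit in P_i only; the keystream is unaffected. Decrypting the received ciphertext:
P0: T = 0x6, S = E(K, T) = 0xE; 0x5 ⊕ 0xE = 0xB.
P1: T = 0x7, S = E(K, T) = 0xC; 0xA ⊕ 0xC = 0x6.
P2: T = 0x8, S = E(K, T) = 0x3; 0xF ⊕ 0x3 = 0xC.
P3: T = 0x9, S = E(K, T) = 0x1; 0x5 ⊕ 0x1 = 0x4.
Blocks that differ from the original plaintext: P1.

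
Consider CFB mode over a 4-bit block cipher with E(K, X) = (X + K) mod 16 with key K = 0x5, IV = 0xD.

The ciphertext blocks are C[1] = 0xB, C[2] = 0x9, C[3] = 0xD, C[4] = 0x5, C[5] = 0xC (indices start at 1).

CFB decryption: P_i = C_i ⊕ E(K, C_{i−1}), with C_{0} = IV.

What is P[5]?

P[5] = 0x6

P[5]: E(K, 0x5) = 0xA; 0xC ⊕ 0xA = 0x6.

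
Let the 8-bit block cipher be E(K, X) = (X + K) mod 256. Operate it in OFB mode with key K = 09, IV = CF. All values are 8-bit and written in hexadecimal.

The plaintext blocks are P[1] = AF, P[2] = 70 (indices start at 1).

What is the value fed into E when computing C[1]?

CF

OFB encryption: S_i = E(K, S_{i−1}) with S_{0} = IV; C_i = P_i ⊕ S_i.
C[1]: S = E(K, CF) = D8; AF ⊕ D8 = 77.
So the input to E for block [1] is CF.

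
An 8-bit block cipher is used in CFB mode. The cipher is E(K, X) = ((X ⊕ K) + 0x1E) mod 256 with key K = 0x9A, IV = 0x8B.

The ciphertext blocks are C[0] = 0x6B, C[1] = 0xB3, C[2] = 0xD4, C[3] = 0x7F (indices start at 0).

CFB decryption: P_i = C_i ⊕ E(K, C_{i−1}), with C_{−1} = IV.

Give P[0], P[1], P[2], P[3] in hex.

P[0] = 0x44, P[1] = 0xBC, P[2] = 0x93, P[3] = 0x13

P[0]: E(K, 0x8B) = 0x2F; 0x6B ⊕ 0x2F = 0x44.
P[1]: E(K, 0x6B) = 0x0F; 0xB3 ⊕ 0x0F = 0xBC.
P[2]: E(K, 0xB3) = 0x47; 0xD4 ⊕ 0x47 = 0x93.
P[3]: E(K, 0xD4) = 0x6C; 0x7F ⊕ 0x6C = 0x13.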